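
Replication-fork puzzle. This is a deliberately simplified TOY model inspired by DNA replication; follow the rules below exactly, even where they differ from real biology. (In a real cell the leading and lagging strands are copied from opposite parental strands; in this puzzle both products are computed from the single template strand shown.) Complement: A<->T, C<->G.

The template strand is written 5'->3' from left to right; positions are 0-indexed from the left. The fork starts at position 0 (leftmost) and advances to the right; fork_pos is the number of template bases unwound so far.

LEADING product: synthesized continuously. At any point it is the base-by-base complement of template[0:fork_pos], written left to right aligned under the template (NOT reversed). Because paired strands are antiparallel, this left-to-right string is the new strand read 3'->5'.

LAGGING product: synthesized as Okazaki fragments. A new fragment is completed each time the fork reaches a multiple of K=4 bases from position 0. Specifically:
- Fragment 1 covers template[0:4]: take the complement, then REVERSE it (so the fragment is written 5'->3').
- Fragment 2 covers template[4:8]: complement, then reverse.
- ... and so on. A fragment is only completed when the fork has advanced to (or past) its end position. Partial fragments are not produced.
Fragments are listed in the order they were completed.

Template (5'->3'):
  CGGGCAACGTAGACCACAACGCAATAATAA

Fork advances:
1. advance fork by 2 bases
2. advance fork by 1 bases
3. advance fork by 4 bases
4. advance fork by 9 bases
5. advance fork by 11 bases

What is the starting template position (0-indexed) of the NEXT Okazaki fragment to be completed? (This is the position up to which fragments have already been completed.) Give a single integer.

Answer: 24

Derivation:
Step 1: advance 2 -> fork_pos = 0 + 2 = 2. Next multiple of 4 is 4 (not reached); still 0 fragment(s).
Step 2: advance 1 -> fork_pos = 2 + 1 = 3. Next multiple of 4 is 4 (not reached); still 0 fragment(s).
Step 3: advance 4 -> fork_pos = 3 + 4 = 7. Reached multiple(s) of 4: 4 -> fragment 1 completed (1 total).
Step 4: advance 9 -> fork_pos = 7 + 9 = 16. Reached multiple(s) of 4: 8, 12, 16 -> fragments 2-4 completed (4 total).
Step 5: advance 11 -> fork_pos = 16 + 11 = 27. Reached multiple(s) of 4: 20, 24 -> fragments 5-6 completed (6 total).
6 fragment(s) completed, covering template[0:24] (6 x 4 = 24). The next fragment, fragment 7, covers template[24:28], so it starts at position 24.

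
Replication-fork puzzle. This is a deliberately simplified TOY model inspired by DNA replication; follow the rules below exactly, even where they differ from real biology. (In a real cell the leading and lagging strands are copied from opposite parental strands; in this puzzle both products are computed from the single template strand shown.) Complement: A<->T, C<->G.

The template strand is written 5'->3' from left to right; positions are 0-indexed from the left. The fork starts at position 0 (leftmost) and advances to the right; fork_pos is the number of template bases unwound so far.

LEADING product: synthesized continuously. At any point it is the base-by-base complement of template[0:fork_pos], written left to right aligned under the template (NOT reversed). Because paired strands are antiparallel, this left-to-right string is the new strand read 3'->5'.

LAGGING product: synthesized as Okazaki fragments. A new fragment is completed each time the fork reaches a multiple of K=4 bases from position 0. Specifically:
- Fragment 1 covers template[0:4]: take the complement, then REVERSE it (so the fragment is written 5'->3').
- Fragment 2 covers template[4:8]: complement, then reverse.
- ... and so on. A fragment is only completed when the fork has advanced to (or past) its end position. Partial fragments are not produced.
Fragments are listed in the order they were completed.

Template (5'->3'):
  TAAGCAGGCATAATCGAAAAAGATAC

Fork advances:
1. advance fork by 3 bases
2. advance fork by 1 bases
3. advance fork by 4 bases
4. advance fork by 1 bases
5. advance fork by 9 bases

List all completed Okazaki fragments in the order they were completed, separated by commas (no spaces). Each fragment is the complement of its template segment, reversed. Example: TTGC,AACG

Answer: CTTA,CCTG,TATG,CGAT

Derivation:
Step 1: advance 3 -> fork_pos = 0 + 3 = 3. Next multiple of 4 is 4 (not reached); still 0 fragment(s).
Step 2: advance 1 -> fork_pos = 3 + 1 = 4. Reached multiple(s) of 4: 4 -> fragment 1 completed (1 total).
Step 3: advance 4 -> fork_pos = 4 + 4 = 8. Reached multiple(s) of 4: 8 -> fragment 2 completed (2 total).
Step 4: advance 1 -> fork_pos = 8 + 1 = 9. Next multiple of 4 is 12 (not reached); still 2 fragment(s).
Step 5: advance 9 -> fork_pos = 9 + 9 = 18. Reached multiple(s) of 4: 12, 16 -> fragments 3-4 completed (4 total).
Final fork_pos = 18, so 4 fragment(s) are complete. Build each: template segment -> complement -> reverse.
Fragment 1: template[0:4] = TAAG -> complement ATTC -> reversed CTTA
Fragment 2: template[4:8] = CAGG -> complement GTCC -> reversed CCTG
Fragment 3: template[8:12] = CATA -> complement GTAT -> reversed TATG
Fragment 4: template[12:16] = ATCG -> complement TAGC -> reversed CGAT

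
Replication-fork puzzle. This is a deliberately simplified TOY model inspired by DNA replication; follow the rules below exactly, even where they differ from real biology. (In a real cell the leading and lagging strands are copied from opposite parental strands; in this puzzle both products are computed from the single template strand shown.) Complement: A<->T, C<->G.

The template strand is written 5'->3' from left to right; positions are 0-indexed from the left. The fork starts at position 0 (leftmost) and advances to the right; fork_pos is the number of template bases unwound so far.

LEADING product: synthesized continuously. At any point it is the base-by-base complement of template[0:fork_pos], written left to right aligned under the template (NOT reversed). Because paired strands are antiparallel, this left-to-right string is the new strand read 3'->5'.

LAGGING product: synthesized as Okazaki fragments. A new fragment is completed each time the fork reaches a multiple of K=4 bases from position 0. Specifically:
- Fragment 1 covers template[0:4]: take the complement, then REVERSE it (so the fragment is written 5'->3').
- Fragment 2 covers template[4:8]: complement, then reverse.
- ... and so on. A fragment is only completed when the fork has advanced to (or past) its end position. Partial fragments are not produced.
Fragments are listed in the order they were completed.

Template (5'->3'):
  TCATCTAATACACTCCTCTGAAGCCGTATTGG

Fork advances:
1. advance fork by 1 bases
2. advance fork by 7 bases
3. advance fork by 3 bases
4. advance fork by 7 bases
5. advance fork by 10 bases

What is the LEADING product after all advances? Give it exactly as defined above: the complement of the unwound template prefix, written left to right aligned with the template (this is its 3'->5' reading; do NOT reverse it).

Step 1: advance 1 -> fork_pos = 0 + 1 = 1.
Step 2: advance 7 -> fork_pos = 1 + 7 = 8.
Step 3: advance 3 -> fork_pos = 8 + 3 = 11.
Step 4: advance 7 -> fork_pos = 11 + 7 = 18.
Step 5: advance 10 -> fork_pos = 18 + 10 = 28.
Unwound prefix: template[0:28] = TCATCTAATACACTCCTCTGAAGCCGTA
Complement it base by base (A<->T, C<->G), keeping left-to-right order:
  [0:5] TCATC -> AGTAG
  [5:10] TAATA -> ATTAT
  [10:15] CACTC -> GTGAG
  [15:20] CTCTG -> GAGAC
  [20:25] AAGCC -> TTCGG
  [25:28] GTA -> CAT
Concatenate: AGTAGATTATGTGAGGAGACTTCGGCAT (length 28; written aligned with the template, i.e. 3'->5').

Answer: AGTAGATTATGTGAGGAGACTTCGGCAT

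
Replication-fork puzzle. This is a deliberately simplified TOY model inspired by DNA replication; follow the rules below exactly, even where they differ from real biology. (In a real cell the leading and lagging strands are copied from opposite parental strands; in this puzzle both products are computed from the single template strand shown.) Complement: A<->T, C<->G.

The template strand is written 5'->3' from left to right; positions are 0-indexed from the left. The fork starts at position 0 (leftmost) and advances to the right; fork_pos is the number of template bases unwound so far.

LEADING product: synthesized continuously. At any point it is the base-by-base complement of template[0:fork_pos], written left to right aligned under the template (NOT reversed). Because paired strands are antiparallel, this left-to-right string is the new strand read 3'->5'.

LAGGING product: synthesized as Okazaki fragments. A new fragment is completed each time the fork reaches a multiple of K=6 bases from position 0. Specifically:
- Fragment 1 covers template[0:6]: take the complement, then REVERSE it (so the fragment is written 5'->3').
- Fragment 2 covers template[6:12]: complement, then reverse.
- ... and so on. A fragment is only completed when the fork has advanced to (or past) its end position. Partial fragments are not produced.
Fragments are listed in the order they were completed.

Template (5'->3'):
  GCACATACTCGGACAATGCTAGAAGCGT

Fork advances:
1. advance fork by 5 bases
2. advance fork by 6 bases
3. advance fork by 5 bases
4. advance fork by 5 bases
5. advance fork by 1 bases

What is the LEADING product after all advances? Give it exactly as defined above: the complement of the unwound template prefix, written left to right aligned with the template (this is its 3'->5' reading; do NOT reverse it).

Step 1: advance 5 -> fork_pos = 0 + 5 = 5.
Step 2: advance 6 -> fork_pos = 5 + 6 = 11.
Step 3: advance 5 -> fork_pos = 11 + 5 = 16.
Step 4: advance 5 -> fork_pos = 16 + 5 = 21.
Step 5: advance 1 -> fork_pos = 21 + 1 = 22.
Unwound prefix: template[0:22] = GCACATACTCGGACAATGCTAG
Complement it base by base (A<->T, C<->G), keeping left-to-right order:
  [0:5] GCACA -> CGTGT
  [5:10] TACTC -> ATGAG
  [10:15] GGACA -> CCTGT
  [15:20] ATGCT -> TACGA
  [20:22] AG -> TC
Concatenate: CGTGTATGAGCCTGTTACGATC (length 22; written aligned with the template, i.e. 3'->5').

Answer: CGTGTATGAGCCTGTTACGATC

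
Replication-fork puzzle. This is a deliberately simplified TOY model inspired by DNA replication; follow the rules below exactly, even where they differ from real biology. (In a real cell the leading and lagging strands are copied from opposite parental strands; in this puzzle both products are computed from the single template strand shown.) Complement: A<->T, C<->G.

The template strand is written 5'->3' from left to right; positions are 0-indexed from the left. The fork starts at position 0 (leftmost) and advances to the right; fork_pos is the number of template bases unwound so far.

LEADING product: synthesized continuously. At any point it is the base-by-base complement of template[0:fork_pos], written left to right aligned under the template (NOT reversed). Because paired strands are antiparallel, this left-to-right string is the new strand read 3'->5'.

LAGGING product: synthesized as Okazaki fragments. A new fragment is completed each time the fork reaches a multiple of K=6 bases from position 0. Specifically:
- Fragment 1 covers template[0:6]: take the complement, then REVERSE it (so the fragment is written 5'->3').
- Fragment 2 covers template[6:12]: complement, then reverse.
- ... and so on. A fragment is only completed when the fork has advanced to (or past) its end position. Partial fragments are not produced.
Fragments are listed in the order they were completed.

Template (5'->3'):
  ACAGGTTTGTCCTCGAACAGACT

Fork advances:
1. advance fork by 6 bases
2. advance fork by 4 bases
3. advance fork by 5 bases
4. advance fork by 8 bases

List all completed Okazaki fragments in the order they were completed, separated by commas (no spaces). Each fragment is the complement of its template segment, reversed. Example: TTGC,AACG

Answer: ACCTGT,GGACAA,GTTCGA

Derivation:
Step 1: advance 6 -> fork_pos = 0 + 6 = 6. Reached multiple(s) of 6: 6 -> fragment 1 completed (1 total).
Step 2: advance 4 -> fork_pos = 6 + 4 = 10. Next multiple of 6 is 12 (not reached); still 1 fragment(s).
Step 3: advance 5 -> fork_pos = 10 + 5 = 15. Reached multiple(s) of 6: 12 -> fragment 2 completed (2 total).
Step 4: advance 8 -> fork_pos = 15 + 8 = 23. Reached multiple(s) of 6: 18 -> fragment 3 completed (3 total).
Final fork_pos = 23, so 3 fragment(s) are complete. Build each: template segment -> complement -> reverse.
Fragment 1: template[0:6] = ACAGGT -> complement TGTCCA -> reversed ACCTGT
Fragment 2: template[6:12] = TTGTCC -> complement AACAGG -> reversed GGACAA
Fragment 3: template[12:18] = TCGAAC -> complement AGCTTG -> reversed GTTCGA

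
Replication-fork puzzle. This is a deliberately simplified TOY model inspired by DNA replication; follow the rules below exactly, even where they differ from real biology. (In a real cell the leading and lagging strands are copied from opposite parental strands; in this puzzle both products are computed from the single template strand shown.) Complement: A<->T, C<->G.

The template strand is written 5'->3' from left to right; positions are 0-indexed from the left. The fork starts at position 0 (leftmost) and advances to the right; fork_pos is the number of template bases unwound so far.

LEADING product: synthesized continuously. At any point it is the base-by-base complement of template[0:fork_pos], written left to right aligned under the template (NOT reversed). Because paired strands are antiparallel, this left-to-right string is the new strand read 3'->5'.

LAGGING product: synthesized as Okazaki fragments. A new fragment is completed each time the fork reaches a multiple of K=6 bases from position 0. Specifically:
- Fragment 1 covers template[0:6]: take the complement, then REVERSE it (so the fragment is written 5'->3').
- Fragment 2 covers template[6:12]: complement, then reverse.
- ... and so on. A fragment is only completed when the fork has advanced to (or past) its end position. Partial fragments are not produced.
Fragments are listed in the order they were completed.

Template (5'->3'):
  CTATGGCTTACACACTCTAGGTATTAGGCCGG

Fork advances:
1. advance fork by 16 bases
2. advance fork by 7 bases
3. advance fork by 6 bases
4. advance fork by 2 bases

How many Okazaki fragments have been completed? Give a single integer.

Step 1: advance 16 -> fork_pos = 0 + 16 = 16. Reached multiple(s) of 6: 6, 12 -> fragments 1-2 completed (2 total).
Step 2: advance 7 -> fork_pos = 16 + 7 = 23. Reached multiple(s) of 6: 18 -> fragment 3 completed (3 total).
Step 3: advance 6 -> fork_pos = 23 + 6 = 29. Reached multiple(s) of 6: 24 -> fragment 4 completed (4 total).
Step 4: advance 2 -> fork_pos = 29 + 2 = 31. Reached multiple(s) of 6: 30 -> fragment 5 completed (5 total).
Check: final fork_pos = 31; the multiples of 6 that are <= 31 are 6..30 -> 31 // 6 = 5 completed fragment(s).

Answer: 5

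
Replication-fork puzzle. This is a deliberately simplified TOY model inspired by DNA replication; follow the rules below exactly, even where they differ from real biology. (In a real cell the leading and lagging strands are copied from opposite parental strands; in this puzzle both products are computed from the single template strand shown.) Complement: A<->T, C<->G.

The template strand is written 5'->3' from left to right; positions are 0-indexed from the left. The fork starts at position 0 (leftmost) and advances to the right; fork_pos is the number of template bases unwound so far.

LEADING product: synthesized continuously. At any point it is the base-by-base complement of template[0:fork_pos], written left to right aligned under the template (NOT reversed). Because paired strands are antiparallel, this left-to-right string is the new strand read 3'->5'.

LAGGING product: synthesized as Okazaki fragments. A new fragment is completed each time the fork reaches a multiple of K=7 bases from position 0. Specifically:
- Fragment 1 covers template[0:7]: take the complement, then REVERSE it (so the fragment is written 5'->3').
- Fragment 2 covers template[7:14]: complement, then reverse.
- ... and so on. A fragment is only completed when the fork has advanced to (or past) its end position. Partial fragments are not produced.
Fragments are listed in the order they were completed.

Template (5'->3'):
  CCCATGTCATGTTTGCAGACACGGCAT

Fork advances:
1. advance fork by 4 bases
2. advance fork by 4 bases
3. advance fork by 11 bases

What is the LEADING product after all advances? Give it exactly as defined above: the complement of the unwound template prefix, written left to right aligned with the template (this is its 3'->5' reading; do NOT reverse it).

Answer: GGGTACAGTACAAACGTCT

Derivation:
Step 1: advance 4 -> fork_pos = 0 + 4 = 4.
Step 2: advance 4 -> fork_pos = 4 + 4 = 8.
Step 3: advance 11 -> fork_pos = 8 + 11 = 19.
Unwound prefix: template[0:19] = CCCATGTCATGTTTGCAGA
Complement it base by base (A<->T, C<->G), keeping left-to-right order:
  [0:5] CCCAT -> GGGTA
  [5:10] GTCAT -> CAGTA
  [10:15] GTTTG -> CAAAC
  [15:19] CAGA -> GTCT
Concatenate: GGGTACAGTACAAACGTCT (length 19; written aligned with the template, i.e. 3'->5').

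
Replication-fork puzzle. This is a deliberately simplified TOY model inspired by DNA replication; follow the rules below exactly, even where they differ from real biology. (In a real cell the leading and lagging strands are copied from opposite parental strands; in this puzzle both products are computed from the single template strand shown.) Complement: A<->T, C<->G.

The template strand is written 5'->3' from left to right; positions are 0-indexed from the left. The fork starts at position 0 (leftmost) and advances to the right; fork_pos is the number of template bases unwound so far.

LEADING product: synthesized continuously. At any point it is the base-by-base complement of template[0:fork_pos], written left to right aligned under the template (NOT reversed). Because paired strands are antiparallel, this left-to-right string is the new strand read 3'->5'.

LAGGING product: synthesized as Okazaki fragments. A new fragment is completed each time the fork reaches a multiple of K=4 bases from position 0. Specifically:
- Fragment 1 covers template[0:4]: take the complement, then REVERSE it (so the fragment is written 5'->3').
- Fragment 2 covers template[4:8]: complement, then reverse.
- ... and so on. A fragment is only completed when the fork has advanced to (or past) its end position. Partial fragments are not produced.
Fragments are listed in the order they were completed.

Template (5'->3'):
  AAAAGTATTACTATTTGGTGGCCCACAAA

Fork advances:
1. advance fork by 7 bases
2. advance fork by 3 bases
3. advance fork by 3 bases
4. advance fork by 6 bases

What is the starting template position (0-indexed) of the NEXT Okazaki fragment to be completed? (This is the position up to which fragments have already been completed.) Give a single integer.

Step 1: advance 7 -> fork_pos = 0 + 7 = 7. Reached multiple(s) of 4: 4 -> fragment 1 completed (1 total).
Step 2: advance 3 -> fork_pos = 7 + 3 = 10. Reached multiple(s) of 4: 8 -> fragment 2 completed (2 total).
Step 3: advance 3 -> fork_pos = 10 + 3 = 13. Reached multiple(s) of 4: 12 -> fragment 3 completed (3 total).
Step 4: advance 6 -> fork_pos = 13 + 6 = 19. Reached multiple(s) of 4: 16 -> fragment 4 completed (4 total).
4 fragment(s) completed, covering template[0:16] (4 x 4 = 16). The next fragment, fragment 5, covers template[16:20], so it starts at position 16.

Answer: 16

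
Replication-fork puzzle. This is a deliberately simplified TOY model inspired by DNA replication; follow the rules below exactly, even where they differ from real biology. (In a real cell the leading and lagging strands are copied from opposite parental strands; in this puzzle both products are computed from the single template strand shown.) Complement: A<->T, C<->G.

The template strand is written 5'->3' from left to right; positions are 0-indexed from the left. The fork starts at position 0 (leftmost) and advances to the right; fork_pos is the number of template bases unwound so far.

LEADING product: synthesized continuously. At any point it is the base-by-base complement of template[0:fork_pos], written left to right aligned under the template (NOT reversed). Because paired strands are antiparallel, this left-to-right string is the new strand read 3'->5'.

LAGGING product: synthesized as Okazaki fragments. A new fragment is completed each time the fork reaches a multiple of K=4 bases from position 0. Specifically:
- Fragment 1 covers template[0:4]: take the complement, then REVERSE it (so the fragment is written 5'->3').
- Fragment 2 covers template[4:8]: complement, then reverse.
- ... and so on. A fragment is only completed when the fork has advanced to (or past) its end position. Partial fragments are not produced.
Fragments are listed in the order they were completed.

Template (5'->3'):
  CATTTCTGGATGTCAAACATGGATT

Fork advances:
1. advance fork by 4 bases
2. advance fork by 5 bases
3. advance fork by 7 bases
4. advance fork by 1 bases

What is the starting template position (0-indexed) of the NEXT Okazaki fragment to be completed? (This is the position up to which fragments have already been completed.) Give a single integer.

Answer: 16

Derivation:
Step 1: advance 4 -> fork_pos = 0 + 4 = 4. Reached multiple(s) of 4: 4 -> fragment 1 completed (1 total).
Step 2: advance 5 -> fork_pos = 4 + 5 = 9. Reached multiple(s) of 4: 8 -> fragment 2 completed (2 total).
Step 3: advance 7 -> fork_pos = 9 + 7 = 16. Reached multiple(s) of 4: 12, 16 -> fragments 3-4 completed (4 total).
Step 4: advance 1 -> fork_pos = 16 + 1 = 17. Next multiple of 4 is 20 (not reached); still 4 fragment(s).
4 fragment(s) completed, covering template[0:16] (4 x 4 = 16). The next fragment, fragment 5, covers template[16:20], so it starts at position 16.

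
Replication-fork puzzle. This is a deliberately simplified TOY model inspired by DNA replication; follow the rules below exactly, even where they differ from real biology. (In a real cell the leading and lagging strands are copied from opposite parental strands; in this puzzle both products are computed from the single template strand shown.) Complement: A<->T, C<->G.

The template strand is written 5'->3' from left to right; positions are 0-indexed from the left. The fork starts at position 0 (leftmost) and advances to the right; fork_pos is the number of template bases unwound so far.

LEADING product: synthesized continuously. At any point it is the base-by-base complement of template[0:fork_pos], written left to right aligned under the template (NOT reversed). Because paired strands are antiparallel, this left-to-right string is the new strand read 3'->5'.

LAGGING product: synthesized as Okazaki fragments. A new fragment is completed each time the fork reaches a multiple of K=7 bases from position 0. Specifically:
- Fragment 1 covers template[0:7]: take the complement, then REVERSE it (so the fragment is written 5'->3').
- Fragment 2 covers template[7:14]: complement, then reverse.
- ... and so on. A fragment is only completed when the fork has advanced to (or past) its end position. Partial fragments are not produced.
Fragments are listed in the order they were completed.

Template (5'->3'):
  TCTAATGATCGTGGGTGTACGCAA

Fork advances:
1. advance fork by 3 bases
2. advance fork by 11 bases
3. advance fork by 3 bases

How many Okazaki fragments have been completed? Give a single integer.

Step 1: advance 3 -> fork_pos = 0 + 3 = 3. Next multiple of 7 is 7 (not reached); still 0 fragment(s).
Step 2: advance 11 -> fork_pos = 3 + 11 = 14. Reached multiple(s) of 7: 7, 14 -> fragments 1-2 completed (2 total).
Step 3: advance 3 -> fork_pos = 14 + 3 = 17. Next multiple of 7 is 21 (not reached); still 2 fragment(s).
Check: final fork_pos = 17; the multiples of 7 that are <= 17 are 7..14 -> 17 // 7 = 2 completed fragment(s).

Answer: 2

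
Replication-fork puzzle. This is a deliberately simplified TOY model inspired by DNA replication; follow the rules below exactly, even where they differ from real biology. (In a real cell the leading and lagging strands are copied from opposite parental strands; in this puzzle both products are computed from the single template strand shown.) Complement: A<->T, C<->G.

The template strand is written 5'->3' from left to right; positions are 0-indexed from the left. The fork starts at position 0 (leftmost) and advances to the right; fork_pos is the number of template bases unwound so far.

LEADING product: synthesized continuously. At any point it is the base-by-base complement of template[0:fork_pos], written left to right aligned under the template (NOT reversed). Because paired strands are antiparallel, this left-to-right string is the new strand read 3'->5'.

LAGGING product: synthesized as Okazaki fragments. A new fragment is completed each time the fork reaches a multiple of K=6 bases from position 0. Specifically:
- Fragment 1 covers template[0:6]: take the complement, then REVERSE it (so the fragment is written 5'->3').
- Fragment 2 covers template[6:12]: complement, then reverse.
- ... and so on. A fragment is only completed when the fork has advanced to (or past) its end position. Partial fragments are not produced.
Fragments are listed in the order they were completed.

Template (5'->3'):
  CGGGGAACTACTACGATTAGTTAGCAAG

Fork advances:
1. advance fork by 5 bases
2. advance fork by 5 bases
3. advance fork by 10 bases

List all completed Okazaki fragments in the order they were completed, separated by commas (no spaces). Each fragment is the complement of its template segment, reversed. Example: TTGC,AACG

Answer: TCCCCG,AGTAGT,AATCGT

Derivation:
Step 1: advance 5 -> fork_pos = 0 + 5 = 5. Next multiple of 6 is 6 (not reached); still 0 fragment(s).
Step 2: advance 5 -> fork_pos = 5 + 5 = 10. Reached multiple(s) of 6: 6 -> fragment 1 completed (1 total).
Step 3: advance 10 -> fork_pos = 10 + 10 = 20. Reached multiple(s) of 6: 12, 18 -> fragments 2-3 completed (3 total).
Final fork_pos = 20, so 3 fragment(s) are complete. Build each: template segment -> complement -> reverse.
Fragment 1: template[0:6] = CGGGGA -> complement GCCCCT -> reversed TCCCCG
Fragment 2: template[6:12] = ACTACT -> complement TGATGA -> reversed AGTAGT
Fragment 3: template[12:18] = ACGATT -> complement TGCTAA -> reversed AATCGT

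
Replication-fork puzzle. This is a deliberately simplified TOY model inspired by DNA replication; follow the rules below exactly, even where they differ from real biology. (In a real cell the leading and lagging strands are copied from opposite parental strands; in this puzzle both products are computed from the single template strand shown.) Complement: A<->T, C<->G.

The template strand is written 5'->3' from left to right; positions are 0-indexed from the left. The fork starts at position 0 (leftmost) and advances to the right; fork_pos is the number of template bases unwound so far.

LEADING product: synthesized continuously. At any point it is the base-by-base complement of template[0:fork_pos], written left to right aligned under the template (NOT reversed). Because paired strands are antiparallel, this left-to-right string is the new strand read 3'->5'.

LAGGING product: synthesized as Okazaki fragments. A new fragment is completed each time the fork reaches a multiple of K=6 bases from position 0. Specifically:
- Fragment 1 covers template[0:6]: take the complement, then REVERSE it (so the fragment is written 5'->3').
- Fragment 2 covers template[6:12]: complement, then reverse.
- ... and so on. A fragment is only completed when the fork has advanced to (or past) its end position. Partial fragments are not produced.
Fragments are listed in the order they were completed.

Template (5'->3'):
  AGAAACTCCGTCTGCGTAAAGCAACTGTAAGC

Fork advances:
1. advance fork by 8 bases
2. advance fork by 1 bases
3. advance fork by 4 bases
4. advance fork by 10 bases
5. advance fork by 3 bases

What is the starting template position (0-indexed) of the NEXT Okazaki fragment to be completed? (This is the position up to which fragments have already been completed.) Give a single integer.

Answer: 24

Derivation:
Step 1: advance 8 -> fork_pos = 0 + 8 = 8. Reached multiple(s) of 6: 6 -> fragment 1 completed (1 total).
Step 2: advance 1 -> fork_pos = 8 + 1 = 9. Next multiple of 6 is 12 (not reached); still 1 fragment(s).
Step 3: advance 4 -> fork_pos = 9 + 4 = 13. Reached multiple(s) of 6: 12 -> fragment 2 completed (2 total).
Step 4: advance 10 -> fork_pos = 13 + 10 = 23. Reached multiple(s) of 6: 18 -> fragment 3 completed (3 total).
Step 5: advance 3 -> fork_pos = 23 + 3 = 26. Reached multiple(s) of 6: 24 -> fragment 4 completed (4 total).
4 fragment(s) completed, covering template[0:24] (4 x 6 = 24). The next fragment, fragment 5, covers template[24:30], so it starts at position 24.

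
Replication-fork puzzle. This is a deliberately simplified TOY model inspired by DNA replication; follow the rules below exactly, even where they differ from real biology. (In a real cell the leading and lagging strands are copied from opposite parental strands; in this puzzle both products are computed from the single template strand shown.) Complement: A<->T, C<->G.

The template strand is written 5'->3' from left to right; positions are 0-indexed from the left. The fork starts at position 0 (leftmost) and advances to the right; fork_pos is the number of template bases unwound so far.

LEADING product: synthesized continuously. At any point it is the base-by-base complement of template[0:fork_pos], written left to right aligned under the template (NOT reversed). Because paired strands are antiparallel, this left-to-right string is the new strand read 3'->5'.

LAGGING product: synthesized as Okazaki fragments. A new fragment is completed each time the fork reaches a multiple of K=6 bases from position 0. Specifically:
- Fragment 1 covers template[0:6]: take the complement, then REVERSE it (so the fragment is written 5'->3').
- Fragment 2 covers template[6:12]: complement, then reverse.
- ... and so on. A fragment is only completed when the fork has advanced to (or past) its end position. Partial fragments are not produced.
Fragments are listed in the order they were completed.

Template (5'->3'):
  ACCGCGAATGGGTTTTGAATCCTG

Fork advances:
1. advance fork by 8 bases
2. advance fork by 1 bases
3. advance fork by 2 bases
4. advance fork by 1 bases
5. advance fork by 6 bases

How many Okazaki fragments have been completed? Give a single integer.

Step 1: advance 8 -> fork_pos = 0 + 8 = 8. Reached multiple(s) of 6: 6 -> fragment 1 completed (1 total).
Step 2: advance 1 -> fork_pos = 8 + 1 = 9. Next multiple of 6 is 12 (not reached); still 1 fragment(s).
Step 3: advance 2 -> fork_pos = 9 + 2 = 11. Next multiple of 6 is 12 (not reached); still 1 fragment(s).
Step 4: advance 1 -> fork_pos = 11 + 1 = 12. Reached multiple(s) of 6: 12 -> fragment 2 completed (2 total).
Step 5: advance 6 -> fork_pos = 12 + 6 = 18. Reached multiple(s) of 6: 18 -> fragment 3 completed (3 total).
Check: final fork_pos = 18; the multiples of 6 that are <= 18 are 6..18 -> 18 // 6 = 3 completed fragment(s).

Answer: 3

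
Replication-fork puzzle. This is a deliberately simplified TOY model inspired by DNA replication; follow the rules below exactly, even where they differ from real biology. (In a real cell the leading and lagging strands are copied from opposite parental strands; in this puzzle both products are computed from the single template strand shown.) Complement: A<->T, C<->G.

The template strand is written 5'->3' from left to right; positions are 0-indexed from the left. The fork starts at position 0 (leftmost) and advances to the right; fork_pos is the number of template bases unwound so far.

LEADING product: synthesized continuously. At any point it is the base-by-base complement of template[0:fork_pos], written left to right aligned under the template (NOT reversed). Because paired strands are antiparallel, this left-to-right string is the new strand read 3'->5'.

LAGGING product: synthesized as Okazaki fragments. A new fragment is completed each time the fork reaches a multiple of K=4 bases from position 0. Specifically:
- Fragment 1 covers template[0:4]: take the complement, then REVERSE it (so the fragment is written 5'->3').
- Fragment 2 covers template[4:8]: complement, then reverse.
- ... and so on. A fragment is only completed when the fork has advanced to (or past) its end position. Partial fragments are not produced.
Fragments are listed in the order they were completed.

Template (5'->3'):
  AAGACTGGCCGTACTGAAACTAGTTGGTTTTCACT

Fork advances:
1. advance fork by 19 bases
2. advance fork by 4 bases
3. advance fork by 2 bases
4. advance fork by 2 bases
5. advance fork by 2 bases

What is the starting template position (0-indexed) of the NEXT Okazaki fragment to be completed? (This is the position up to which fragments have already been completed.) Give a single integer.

Answer: 28

Derivation:
Step 1: advance 19 -> fork_pos = 0 + 19 = 19. Reached multiple(s) of 4: 4, 8, 12, 16 -> fragments 1-4 completed (4 total).
Step 2: advance 4 -> fork_pos = 19 + 4 = 23. Reached multiple(s) of 4: 20 -> fragment 5 completed (5 total).
Step 3: advance 2 -> fork_pos = 23 + 2 = 25. Reached multiple(s) of 4: 24 -> fragment 6 completed (6 total).
Step 4: advance 2 -> fork_pos = 25 + 2 = 27. Next multiple of 4 is 28 (not reached); still 6 fragment(s).
Step 5: advance 2 -> fork_pos = 27 + 2 = 29. Reached multiple(s) of 4: 28 -> fragment 7 completed (7 total).
7 fragment(s) completed, covering template[0:28] (7 x 4 = 28). The next fragment, fragment 8, covers template[28:32], so it starts at position 28.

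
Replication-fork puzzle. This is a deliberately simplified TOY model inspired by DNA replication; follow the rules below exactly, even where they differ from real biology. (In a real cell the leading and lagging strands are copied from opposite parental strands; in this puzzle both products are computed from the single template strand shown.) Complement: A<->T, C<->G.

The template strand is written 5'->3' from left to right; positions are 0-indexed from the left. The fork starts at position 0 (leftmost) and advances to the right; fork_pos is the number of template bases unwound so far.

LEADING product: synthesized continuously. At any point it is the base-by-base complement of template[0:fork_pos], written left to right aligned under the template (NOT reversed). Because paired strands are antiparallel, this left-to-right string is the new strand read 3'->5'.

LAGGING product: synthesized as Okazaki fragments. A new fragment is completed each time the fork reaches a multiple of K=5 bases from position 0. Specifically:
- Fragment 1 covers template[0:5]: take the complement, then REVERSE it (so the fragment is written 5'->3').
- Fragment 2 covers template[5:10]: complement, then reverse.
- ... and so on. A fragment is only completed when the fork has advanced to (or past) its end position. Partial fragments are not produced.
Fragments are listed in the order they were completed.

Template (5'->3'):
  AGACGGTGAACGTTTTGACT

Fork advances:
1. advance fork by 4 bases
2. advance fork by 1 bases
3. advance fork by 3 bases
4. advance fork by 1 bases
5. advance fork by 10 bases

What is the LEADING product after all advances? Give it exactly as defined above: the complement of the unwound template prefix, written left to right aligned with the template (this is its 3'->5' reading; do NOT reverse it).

Step 1: advance 4 -> fork_pos = 0 + 4 = 4.
Step 2: advance 1 -> fork_pos = 4 + 1 = 5.
Step 3: advance 3 -> fork_pos = 5 + 3 = 8.
Step 4: advance 1 -> fork_pos = 8 + 1 = 9.
Step 5: advance 10 -> fork_pos = 9 + 10 = 19.
Unwound prefix: template[0:19] = AGACGGTGAACGTTTTGAC
Complement it base by base (A<->T, C<->G), keeping left-to-right order:
  [0:5] AGACG -> TCTGC
  [5:10] GTGAA -> CACTT
  [10:15] CGTTT -> GCAAA
  [15:19] TGAC -> ACTG
Concatenate: TCTGCCACTTGCAAAACTG (length 19; written aligned with the template, i.e. 3'->5').

Answer: TCTGCCACTTGCAAAACTG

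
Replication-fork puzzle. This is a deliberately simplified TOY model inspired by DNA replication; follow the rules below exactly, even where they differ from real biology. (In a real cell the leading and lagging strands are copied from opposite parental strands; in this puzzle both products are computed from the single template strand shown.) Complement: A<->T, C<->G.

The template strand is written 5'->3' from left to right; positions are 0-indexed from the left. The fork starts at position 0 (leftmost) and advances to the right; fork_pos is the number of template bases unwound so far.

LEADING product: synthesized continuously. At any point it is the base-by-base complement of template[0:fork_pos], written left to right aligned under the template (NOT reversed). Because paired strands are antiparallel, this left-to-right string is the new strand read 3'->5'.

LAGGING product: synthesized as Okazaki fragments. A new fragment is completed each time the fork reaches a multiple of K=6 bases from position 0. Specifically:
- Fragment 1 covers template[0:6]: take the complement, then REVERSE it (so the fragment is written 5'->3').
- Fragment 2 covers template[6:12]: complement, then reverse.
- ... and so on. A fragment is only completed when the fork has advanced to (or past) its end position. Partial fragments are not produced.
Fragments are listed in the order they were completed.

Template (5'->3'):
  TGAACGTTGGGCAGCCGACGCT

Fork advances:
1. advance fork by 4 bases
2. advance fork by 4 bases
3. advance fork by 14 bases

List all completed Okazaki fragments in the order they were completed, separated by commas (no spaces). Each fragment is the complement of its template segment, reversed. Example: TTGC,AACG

Step 1: advance 4 -> fork_pos = 0 + 4 = 4. Next multiple of 6 is 6 (not reached); still 0 fragment(s).
Step 2: advance 4 -> fork_pos = 4 + 4 = 8. Reached multiple(s) of 6: 6 -> fragment 1 completed (1 total).
Step 3: advance 14 -> fork_pos = 8 + 14 = 22. Reached multiple(s) of 6: 12, 18 -> fragments 2-3 completed (3 total).
Final fork_pos = 22, so 3 fragment(s) are complete. Build each: template segment -> complement -> reverse.
Fragment 1: template[0:6] = TGAACG -> complement ACTTGC -> reversed CGTTCA
Fragment 2: template[6:12] = TTGGGC -> complement AACCCG -> reversed GCCCAA
Fragment 3: template[12:18] = AGCCGA -> complement TCGGCT -> reversed TCGGCT

Answer: CGTTCA,GCCCAA,TCGGCT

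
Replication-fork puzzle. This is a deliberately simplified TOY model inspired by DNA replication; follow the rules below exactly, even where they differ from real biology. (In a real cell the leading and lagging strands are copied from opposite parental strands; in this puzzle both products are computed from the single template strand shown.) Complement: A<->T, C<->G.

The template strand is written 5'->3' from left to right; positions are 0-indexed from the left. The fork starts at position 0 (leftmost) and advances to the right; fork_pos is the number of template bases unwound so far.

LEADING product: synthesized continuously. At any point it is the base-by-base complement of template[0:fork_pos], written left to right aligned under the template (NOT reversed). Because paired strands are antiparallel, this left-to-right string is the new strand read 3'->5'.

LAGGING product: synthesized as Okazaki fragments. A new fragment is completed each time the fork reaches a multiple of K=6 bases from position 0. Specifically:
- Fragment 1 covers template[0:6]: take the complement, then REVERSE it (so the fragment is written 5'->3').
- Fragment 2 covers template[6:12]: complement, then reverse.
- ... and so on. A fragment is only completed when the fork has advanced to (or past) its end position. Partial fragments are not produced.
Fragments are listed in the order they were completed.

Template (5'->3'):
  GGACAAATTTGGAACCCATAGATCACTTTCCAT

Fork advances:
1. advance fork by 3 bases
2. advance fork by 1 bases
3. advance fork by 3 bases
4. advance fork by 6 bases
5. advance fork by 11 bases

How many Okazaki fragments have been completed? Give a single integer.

Answer: 4

Derivation:
Step 1: advance 3 -> fork_pos = 0 + 3 = 3. Next multiple of 6 is 6 (not reached); still 0 fragment(s).
Step 2: advance 1 -> fork_pos = 3 + 1 = 4. Next multiple of 6 is 6 (not reached); still 0 fragment(s).
Step 3: advance 3 -> fork_pos = 4 + 3 = 7. Reached multiple(s) of 6: 6 -> fragment 1 completed (1 total).
Step 4: advance 6 -> fork_pos = 7 + 6 = 13. Reached multiple(s) of 6: 12 -> fragment 2 completed (2 total).
Step 5: advance 11 -> fork_pos = 13 + 11 = 24. Reached multiple(s) of 6: 18, 24 -> fragments 3-4 completed (4 total).
Check: final fork_pos = 24; the multiples of 6 that are <= 24 are 6..24 -> 24 // 6 = 4 completed fragment(s).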